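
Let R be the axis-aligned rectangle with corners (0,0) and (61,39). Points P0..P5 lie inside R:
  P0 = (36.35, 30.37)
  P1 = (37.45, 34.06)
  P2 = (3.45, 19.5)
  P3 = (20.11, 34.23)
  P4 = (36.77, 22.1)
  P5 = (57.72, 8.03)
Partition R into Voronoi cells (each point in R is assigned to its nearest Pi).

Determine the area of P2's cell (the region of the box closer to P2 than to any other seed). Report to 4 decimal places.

1. box [0,61]×[0,39]: [(0, 0) (61, 0) (61, 39) (0, 39)]
2. ⊥bis P2·P0 via (19.9,24.935): [(0, 0) (28.1384, 0) (15.253, 39) (0, 39)]  |A|=846.1322
3. ⊥bis P2·P1 via (20.45,26.78): [(0, 0) (28.1384, 0) (15.3747, 38.6318) (15.217, 39) (0, 39)]  |A|=846.1256
4. ⊥bis P2·P3 via (11.78,26.865): [(0, 0) (28.1384, 0) (23.7266, 13.3531) (1.0508, 39) (0, 39)]  |A|=664.0109
5. ⊥bis P2·P4 via (20.11,20.8): [(0, 0) (21.733, 0) (20.3973, 17.1187) (1.0508, 39) (0, 39)]  |A|=595.2633
6. ⊥bis P2·P5 via (30.585,13.765): [(0, 0) (21.733, 0) (20.3973, 17.1187) (1.0508, 39) (0, 39)]  |A|=595.2633
7. canonical 5-gon: [(0, 0) (21.733, 0) (20.3973, 17.1187) (1.0508, 39) (0, 39)]
8. shoelace: 595.2633

Area of P2's cell: 595.2633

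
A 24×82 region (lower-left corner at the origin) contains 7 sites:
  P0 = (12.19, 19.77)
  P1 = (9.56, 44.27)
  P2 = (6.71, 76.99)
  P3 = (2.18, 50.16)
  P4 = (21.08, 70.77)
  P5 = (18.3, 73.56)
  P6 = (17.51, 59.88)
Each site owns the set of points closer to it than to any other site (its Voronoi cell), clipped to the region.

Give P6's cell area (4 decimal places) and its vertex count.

Area of P6's cell: 252.1165 (6 vertices)

1. box [0,24]×[0,82]: [(0, 0) (24, 0) (24, 82) (0, 82)]
2. ⊥bis P6·P0 via (14.85,39.825): [(0, 41.7946) (24, 38.6114) (24, 82) (0, 82)]  |A|=1003.1277
3. ⊥bis P6·P1 via (13.535,52.075): [(0, 58.9682) (24, 46.7453) (24, 82) (0, 82)]  |A|=699.4378
4. ⊥bis P6·P2 via (12.11,68.435): [(0, 60.791) (0, 58.9682) (24, 46.7453) (24, 75.9401)]  |A|=372.2114
5. ⊥bis P6·P3 via (9.845,55.02): [(4.4178, 63.5796) (10.843, 53.446) (24, 46.7453) (24, 75.9401)]  |A|=330.9865
6. ⊥bis P6·P4 via (19.295,65.325): [(11.3232, 67.9384) (4.4178, 63.5796) (10.843, 53.446) (24, 46.7453) (24, 63.7826)]  |A|=253.9273
7. ⊥bis P6·P5 via (17.905,66.72): [(14.427, 66.9209) (10.1065, 67.1704) (4.4178, 63.5796) (10.843, 53.446) (24, 46.7453) (24, 63.7826)]  |A|=252.1165
8. canonical 6-gon: [(14.427, 66.9209) (10.1065, 67.1704) (4.4178, 63.5796) (10.843, 53.446) (24, 46.7453) (24, 63.7826)]
9. shoelace: 252.1165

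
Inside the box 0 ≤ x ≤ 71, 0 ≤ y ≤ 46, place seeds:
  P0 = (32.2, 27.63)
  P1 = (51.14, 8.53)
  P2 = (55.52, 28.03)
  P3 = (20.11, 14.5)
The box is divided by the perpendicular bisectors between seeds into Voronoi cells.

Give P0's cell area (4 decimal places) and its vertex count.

Area of P0's cell: 857.9450 (5 vertices)

1. box [0,71]×[0,46]: [(0, 0) (71, 0) (71, 46) (0, 46)]
2. ⊥bis P0·P1 via (41.67,18.08): [(0, 0) (23.4373, 0) (69.8259, 46) (0, 46)]  |A|=2145.0519
3. ⊥bis P0·P2 via (43.86,27.83): [(0, 0) (23.4373, 0) (43.9878, 20.3784) (43.5483, 46) (0, 46)]  |A|=1808.4158
4. ⊥bis P0·P3 via (26.155,21.065): [(0, 45.1483) (35.7607, 12.2202) (43.9878, 20.3784) (43.5483, 46) (0, 46)]  |A|=857.945
5. canonical 5-gon: [(0, 45.1483) (35.7607, 12.2202) (43.9878, 20.3784) (43.5483, 46) (0, 46)]
6. shoelace: 857.945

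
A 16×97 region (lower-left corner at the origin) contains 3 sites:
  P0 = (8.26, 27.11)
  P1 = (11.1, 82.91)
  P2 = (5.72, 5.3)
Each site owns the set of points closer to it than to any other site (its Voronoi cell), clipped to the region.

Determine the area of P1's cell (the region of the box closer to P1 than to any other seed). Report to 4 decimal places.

Area of P1's cell: 670.4719

1. box [0,16]×[0,97]: [(0, 0) (16, 0) (16, 97) (0, 97)]
2. ⊥bis P1·P0 via (9.68,55.01): [(0, 55.5027) (16, 54.6883) (16, 97) (0, 97)]  |A|=670.4719
3. ⊥bis P1·P2 via (8.41,44.105): [(0, 55.5027) (16, 54.6883) (16, 97) (0, 97)]  |A|=670.4719
4. canonical 4-gon: [(0, 55.5027) (16, 54.6883) (16, 97) (0, 97)]
5. shoelace: 670.4719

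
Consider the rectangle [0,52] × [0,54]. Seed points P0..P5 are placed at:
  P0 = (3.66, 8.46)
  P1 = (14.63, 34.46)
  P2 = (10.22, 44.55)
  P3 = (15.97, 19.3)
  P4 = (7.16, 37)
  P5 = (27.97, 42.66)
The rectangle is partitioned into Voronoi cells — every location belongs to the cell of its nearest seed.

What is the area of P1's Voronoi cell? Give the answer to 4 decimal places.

Area of P1's cell: 190.9684

1. box [0,52]×[0,54]: [(0, 0) (52, 0) (52, 54) (0, 54)]
2. ⊥bis P1·P0 via (9.145,21.46): [(0, 25.3185) (52, 3.3785) (52, 54) (0, 54)]  |A|=2061.8787
3. ⊥bis P1·P2 via (12.425,39.505): [(0, 34.0744) (0, 25.3185) (52, 3.3785) (52, 54) (45.5893, 54)]  |A|=1607.6828
4. ⊥bis P1·P3 via (15.3,26.88): [(0, 34.0744) (0, 25.5276) (52, 30.1239) (52, 54) (45.5893, 54)]  |A|=906.8636
5. ⊥bis P1·P4 via (10.895,35.73): [(12.1356, 39.3785) (7.656, 26.2043) (52, 30.1239) (52, 54) (45.5893, 54)]  |A|=806.0881
6. ⊥bis P1·P5 via (21.3,38.56): [(18.9627, 42.3624) (12.1356, 39.3785) (7.656, 26.2043) (27.8004, 27.9849)]  |A|=190.9684
7. canonical 4-gon: [(18.9627, 42.3624) (12.1356, 39.3785) (7.656, 26.2043) (27.8004, 27.9849)]
8. shoelace: 190.9684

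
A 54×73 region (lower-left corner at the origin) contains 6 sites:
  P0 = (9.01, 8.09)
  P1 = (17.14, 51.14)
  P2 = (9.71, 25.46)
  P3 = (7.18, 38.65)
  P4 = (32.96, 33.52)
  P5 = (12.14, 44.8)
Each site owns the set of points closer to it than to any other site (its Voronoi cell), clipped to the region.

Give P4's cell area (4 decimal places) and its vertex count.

1. box [0,54]×[0,73]: [(0, 0) (54, 0) (54, 73) (0, 73)]
2. ⊥bis P4·P0 via (20.985,20.805): [(0, 40.5687) (43.0757, 0) (54, 0) (54, 73) (0, 73)]  |A|=3068.2385
3. ⊥bis P4·P1 via (25.05,42.33): [(11.2683, 29.9562) (43.0757, 0) (54, 0) (54, 68.3226)]  |A|=1623.3955
4. ⊥bis P4·P2 via (21.335,29.49): [(18.8222, 36.7384) (25.975, 16.1054) (43.0757, 0) (54, 0) (54, 68.3226)]  |A|=1521.2097
5. ⊥bis P4·P3 via (20.07,36.085): [(20.4997, 38.2446) (19.6976, 34.2134) (25.975, 16.1054) (43.0757, 0) (54, 0) (54, 68.3226)]  |A|=1518.4326
6. ⊥bis P4·P5 via (22.55,39.16): [(23.5263, 40.9619) (19.7648, 34.0193) (25.975, 16.1054) (43.0757, 0) (54, 0) (54, 68.3226)]  |A|=1512.8237
7. canonical 6-gon: [(23.5263, 40.9619) (19.7648, 34.0193) (25.975, 16.1054) (43.0757, 0) (54, 0) (54, 68.3226)]
8. shoelace: 1512.8237

Area of P4's cell: 1512.8237 (6 vertices)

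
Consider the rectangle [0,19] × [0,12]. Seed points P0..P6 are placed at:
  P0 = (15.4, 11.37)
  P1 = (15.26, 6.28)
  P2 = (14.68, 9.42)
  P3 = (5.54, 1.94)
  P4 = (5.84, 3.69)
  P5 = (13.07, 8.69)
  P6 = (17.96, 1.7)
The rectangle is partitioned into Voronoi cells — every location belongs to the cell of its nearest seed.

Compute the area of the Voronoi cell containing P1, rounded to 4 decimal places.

Area of P1's cell: 33.4606

1. box [0,19]×[0,12]: [(0, 0) (19, 0) (19, 12) (0, 12)]
2. ⊥bis P1·P0 via (15.33,8.825): [(0, 9.2467) (0, 0) (19, 0) (19, 8.7241)]  |A|=170.7217
3. ⊥bis P1·P2 via (14.97,7.85): [(0, 5.0848) (0, 0) (19, 0) (19, 8.5944)]  |A|=129.9527
4. ⊥bis P1·P3 via (10.4,4.11): [(9.2055, 6.7852) (12.2351, 0) (19, 0) (19, 8.5944)]  |A|=65.0395
5. ⊥bis P1·P4 via (10.55,4.985): [(10.014, 6.9346) (11.4165, 1.8333) (12.2351, 0) (19, 0) (19, 8.5944)]  |A|=62.8726
6. ⊥bis P1·P5 via (14.165,7.485): [(14.4638, 7.7565) (10.7227, 4.3569) (11.4165, 1.8333) (12.2351, 0) (19, 0) (19, 8.5944)]  |A|=56.8464
7. ⊥bis P1·P6 via (16.61,3.99): [(14.4638, 7.7565) (10.7227, 4.3569) (11.4165, 1.8333) (11.7364, 1.1169) (19, 5.399) (19, 8.5944)]  |A|=33.4606
8. canonical 6-gon: [(14.4638, 7.7565) (10.7227, 4.3569) (11.4165, 1.8333) (11.7364, 1.1169) (19, 5.399) (19, 8.5944)]
9. shoelace: 33.4606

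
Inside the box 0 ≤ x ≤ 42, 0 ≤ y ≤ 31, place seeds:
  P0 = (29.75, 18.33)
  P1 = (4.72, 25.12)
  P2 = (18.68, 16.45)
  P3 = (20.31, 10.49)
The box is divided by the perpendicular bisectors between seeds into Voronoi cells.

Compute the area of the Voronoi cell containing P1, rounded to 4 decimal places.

1. box [0,42]×[0,31]: [(0, 0) (42, 0) (42, 31) (0, 31)]
2. ⊥bis P1·P0 via (17.235,21.725): [(0, 0) (11.3416, 0) (19.7511, 31) (0, 31)]  |A|=481.9358
3. ⊥bis P1·P2 via (11.7,20.785): [(0, 1.9462) (18.0441, 31) (0, 31)]  |A|=262.1249
4. ⊥bis P1·P3 via (12.515,17.805): [(0, 4.4688) (4.6325, 9.4053) (18.0441, 31) (0, 31)]  |A|=256.282
5. canonical 4-gon: [(0, 4.4688) (4.6325, 9.4053) (18.0441, 31) (0, 31)]
6. shoelace: 256.282

Area of P1's cell: 256.2820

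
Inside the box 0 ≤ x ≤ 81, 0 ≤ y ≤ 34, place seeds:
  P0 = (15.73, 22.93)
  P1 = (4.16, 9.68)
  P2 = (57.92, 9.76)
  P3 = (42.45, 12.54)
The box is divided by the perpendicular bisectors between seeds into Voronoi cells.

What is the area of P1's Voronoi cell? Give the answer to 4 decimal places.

Area of P1's cell: 348.1770

1. box [0,81]×[0,34]: [(0, 0) (81, 0) (81, 34) (0, 34)]
2. ⊥bis P1·P0 via (9.945,16.305): [(0, 24.989) (0, 0) (28.6175, 0)]  |A|=357.5625
3. ⊥bis P1·P2 via (31.04,9.72): [(0, 24.989) (0, 0) (28.6175, 0)]  |A|=357.5625
4. ⊥bis P1·P3 via (23.305,11.11): [(23.8221, 4.1874) (0, 24.989) (0, 0) (24.1348, 0)]  |A|=348.177
5. canonical 4-gon: [(23.8221, 4.1874) (0, 24.989) (0, 0) (24.1348, 0)]
6. shoelace: 348.177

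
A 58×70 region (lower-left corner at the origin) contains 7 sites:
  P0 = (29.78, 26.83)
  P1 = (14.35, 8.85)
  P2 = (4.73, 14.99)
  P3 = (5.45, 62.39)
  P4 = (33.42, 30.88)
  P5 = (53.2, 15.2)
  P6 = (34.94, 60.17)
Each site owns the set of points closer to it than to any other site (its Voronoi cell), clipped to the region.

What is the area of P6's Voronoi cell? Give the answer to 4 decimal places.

1. box [0,58]×[0,70]: [(0, 0) (58, 0) (58, 70) (0, 70)]
2. ⊥bis P6·P0 via (32.36,43.5): [(0, 48.5083) (58, 39.5317) (58, 70) (0, 70)]  |A|=1506.8386
3. ⊥bis P6·P1 via (24.645,34.51): [(0, 48.5083) (58, 39.5317) (58, 70) (0, 70)]  |A|=1506.8386
4. ⊥bis P6·P2 via (19.835,37.58): [(0, 50.8428) (4.5428, 47.8052) (58, 39.5317) (58, 70) (0, 70)]  |A|=1501.5359
5. ⊥bis P6·P3 via (20.195,61.28): [(19.012, 45.5659) (58, 39.5317) (58, 70) (20.8514, 70)]  |A|=1047.7947
6. ⊥bis P6·P4 via (34.18,45.525): [(19.068, 46.3092) (58, 44.2889) (58, 70) (20.8514, 70)]  |A|=940.5318
7. ⊥bis P6·P5 via (44.07,37.685): [(19.068, 46.3092) (58, 44.2889) (58, 70) (20.8514, 70)]  |A|=940.5318
8. canonical 4-gon: [(19.068, 46.3092) (58, 44.2889) (58, 70) (20.8514, 70)]
9. shoelace: 940.5318

Area of P6's cell: 940.5318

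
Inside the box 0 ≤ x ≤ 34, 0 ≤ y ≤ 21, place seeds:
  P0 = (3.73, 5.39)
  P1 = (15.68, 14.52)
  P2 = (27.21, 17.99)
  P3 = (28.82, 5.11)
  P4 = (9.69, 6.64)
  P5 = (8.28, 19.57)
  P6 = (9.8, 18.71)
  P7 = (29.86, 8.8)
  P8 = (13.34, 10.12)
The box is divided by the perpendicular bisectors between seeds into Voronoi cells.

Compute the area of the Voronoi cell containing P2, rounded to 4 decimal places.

Area of P2's cell: 98.4798

1. box [0,34]×[0,21]: [(0, 0) (34, 0) (34, 21) (0, 21)]
2. ⊥bis P2·P0 via (15.47,11.69): [(21.7432, 0) (34, 0) (34, 21) (10.474, 21)]  |A|=375.7197
3. ⊥bis P2·P1 via (21.445,16.255): [(26.337, 0) (34, 0) (34, 21) (20.017, 21)]  |A|=227.2832
4. ⊥bis P2·P3 via (28.015,11.55): [(23.0478, 10.9291) (34, 12.2981) (34, 21) (20.017, 21)]  |A|=118.0629
5. ⊥bis P2·P4 via (18.45,12.315): [(23.0478, 10.9291) (34, 12.2981) (34, 21) (20.017, 21)]  |A|=118.0629
6. ⊥bis P2·P5 via (17.745,18.78): [(23.0478, 10.9291) (34, 12.2981) (34, 21) (20.017, 21)]  |A|=118.0629
7. ⊥bis P2·P6 via (18.505,18.35): [(23.0478, 10.9291) (34, 12.2981) (34, 21) (20.017, 21)]  |A|=118.0629
8. ⊥bis P2·P7 via (28.535,13.395): [(22.8032, 11.7422) (34, 14.9709) (34, 21) (20.017, 21)]  |A|=98.4798
9. ⊥bis P2·P8 via (20.275,14.055): [(22.8032, 11.7422) (34, 14.9709) (34, 21) (20.017, 21)]  |A|=98.4798
10. canonical 4-gon: [(22.8032, 11.7422) (34, 14.9709) (34, 21) (20.017, 21)]
11. shoelace: 98.4798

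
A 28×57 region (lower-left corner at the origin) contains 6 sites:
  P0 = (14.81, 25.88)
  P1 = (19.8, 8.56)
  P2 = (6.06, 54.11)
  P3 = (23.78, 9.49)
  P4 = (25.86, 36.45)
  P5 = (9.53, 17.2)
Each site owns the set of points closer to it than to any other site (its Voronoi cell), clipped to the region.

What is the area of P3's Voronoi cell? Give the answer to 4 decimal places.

1. box [0,28]×[0,57]: [(0, 0) (28, 0) (28, 57) (0, 57)]
2. ⊥bis P3·P0 via (19.295,17.685): [(0, 7.1251) (0, 0) (28, 0) (28, 22.4491)]  |A|=414.0395
3. ⊥bis P3·P1 via (21.79,9.025): [(19.713, 17.9138) (23.8989, 0) (28, 0) (28, 22.4491)]  |A|=129.7516
4. ⊥bis P3·P2 via (14.92,31.8): [(19.713, 17.9138) (23.8989, 0) (28, 0) (28, 22.4491)]  |A|=129.7516
5. ⊥bis P3·P4 via (24.82,22.97): [(19.713, 17.9138) (23.8989, 0) (28, 0) (28, 22.4491)]  |A|=129.7516
6. ⊥bis P3·P5 via (16.655,13.345): [(19.713, 17.9138) (23.8989, 0) (28, 0) (28, 22.4491)]  |A|=129.7516
7. canonical 4-gon: [(19.713, 17.9138) (23.8989, 0) (28, 0) (28, 22.4491)]
8. shoelace: 129.7516

Area of P3's cell: 129.7516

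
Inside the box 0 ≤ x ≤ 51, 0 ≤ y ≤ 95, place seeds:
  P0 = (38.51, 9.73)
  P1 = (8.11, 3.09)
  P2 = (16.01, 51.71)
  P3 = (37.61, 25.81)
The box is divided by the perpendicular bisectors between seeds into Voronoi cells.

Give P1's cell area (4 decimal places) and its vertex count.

1. box [0,51]×[0,95]: [(0, 0) (51, 0) (51, 95) (0, 95)]
2. ⊥bis P1·P0 via (23.31,6.41): [(0, 0) (24.7101, 0) (3.9601, 95) (0, 95)]  |A|=1361.8325
3. ⊥bis P1·P2 via (12.06,27.4): [(0, 29.3596) (0, 0) (24.7101, 0) (18.9706, 26.2771)]  |A|=603.1393
4. ⊥bis P1·P3 via (22.86,14.45): [(13.0045, 27.2465) (0, 29.3596) (0, 0) (24.7101, 0) (21.0368, 16.8172)]  |A|=575.9214
5. canonical 5-gon: [(13.0045, 27.2465) (0, 29.3596) (0, 0) (24.7101, 0) (21.0368, 16.8172)]
6. shoelace: 575.9214

Area of P1's cell: 575.9214 (5 vertices)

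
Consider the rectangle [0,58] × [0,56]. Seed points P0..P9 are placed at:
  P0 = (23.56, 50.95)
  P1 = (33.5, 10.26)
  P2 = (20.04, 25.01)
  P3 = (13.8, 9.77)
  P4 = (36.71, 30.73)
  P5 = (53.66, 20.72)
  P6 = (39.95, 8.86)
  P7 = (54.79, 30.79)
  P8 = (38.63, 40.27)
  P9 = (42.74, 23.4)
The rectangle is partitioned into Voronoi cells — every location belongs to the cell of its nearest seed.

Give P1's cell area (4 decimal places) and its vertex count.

Area of P1's cell: 241.8470 (6 vertices)

1. box [0,58]×[0,56]: [(0, 0) (58, 0) (58, 56) (0, 56)]
2. ⊥bis P1·P0 via (28.53,30.605): [(0, 23.6355) (0, 0) (58, 0) (58, 37.8041)]  |A|=1781.7492
3. ⊥bis P1·P2 via (26.77,17.635): [(45.5353, 34.7592) (7.4449, 0) (58, 0) (58, 37.8041)]  |A|=1114.2348
4. ⊥bis P1·P3 via (23.65,10.015): [(45.5353, 34.7592) (23.5339, 14.6819) (23.8991, 0) (58, 0) (58, 37.8041)]  |A|=993.4448
5. ⊥bis P1·P4 via (35.105,20.495): [(30.6668, 21.191) (23.5339, 14.6819) (23.8991, 0) (58, 0) (58, 16.9047)]  |A|=645.8966
6. ⊥bis P1·P5 via (43.58,15.49): [(41.5038, 19.4916) (30.6668, 21.191) (23.5339, 14.6819) (23.8991, 0) (51.617, 0)]  |A|=444.257
7. ⊥bis P1·P6 via (36.725,9.56): [(38.967, 19.8894) (30.6668, 21.191) (23.5339, 14.6819) (23.8991, 0) (34.65, 0)]  |A|=252.8142
8. ⊥bis P1·P7 via (44.145,20.525): [(38.967, 19.8894) (30.6668, 21.191) (23.5339, 14.6819) (23.8991, 0) (34.65, 0)]  |A|=252.8142
9. ⊥bis P1·P8 via (36.065,25.265): [(38.967, 19.8894) (30.6668, 21.191) (23.5339, 14.6819) (23.8991, 0) (34.65, 0)]  |A|=252.8142
10. ⊥bis P1·P9 via (38.12,16.83): [(38.2788, 16.7184) (32.2776, 20.9384) (30.6668, 21.191) (23.5339, 14.6819) (23.8991, 0) (34.65, 0)]  |A|=241.847
11. canonical 6-gon: [(38.2788, 16.7184) (32.2776, 20.9384) (30.6668, 21.191) (23.5339, 14.6819) (23.8991, 0) (34.65, 0)]
12. shoelace: 241.847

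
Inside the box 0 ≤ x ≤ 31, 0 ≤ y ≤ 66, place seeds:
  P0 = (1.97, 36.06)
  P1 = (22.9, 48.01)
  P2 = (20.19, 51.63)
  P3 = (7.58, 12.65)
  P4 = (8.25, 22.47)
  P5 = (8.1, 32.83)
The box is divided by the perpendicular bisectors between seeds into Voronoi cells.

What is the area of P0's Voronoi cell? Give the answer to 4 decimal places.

Area of P0's cell: 164.6504

1. box [0,31]×[0,66]: [(0, 0) (31, 0) (31, 66) (0, 66)]
2. ⊥bis P0·P1 via (12.435,42.035): [(0, 63.8145) (0, 0) (31, 0) (31, 9.5191)]  |A|=1136.6696
3. ⊥bis P0·P2 via (11.08,43.845): [(12.049, 42.7111) (0, 56.8108) (0, 0) (31, 0) (31, 9.5191)]  |A|=1094.4762
4. ⊥bis P0·P3 via (4.775,24.355): [(20.3926, 28.0976) (12.049, 42.7111) (0, 56.8108) (0, 23.2107)]  |A|=371.8138
5. ⊥bis P0·P4 via (5.11,29.265): [(16.6748, 34.6091) (12.049, 42.7111) (0, 56.8108) (0, 26.9036)]  |A|=265.5467
6. ⊥bis P0·P5 via (5.035,34.445): [(1.4029, 27.5519) (10.4045, 44.6354) (0, 56.8108) (0, 26.9036)]  |A|=164.6504
7. canonical 4-gon: [(1.4029, 27.5519) (10.4045, 44.6354) (0, 56.8108) (0, 26.9036)]
8. shoelace: 164.6504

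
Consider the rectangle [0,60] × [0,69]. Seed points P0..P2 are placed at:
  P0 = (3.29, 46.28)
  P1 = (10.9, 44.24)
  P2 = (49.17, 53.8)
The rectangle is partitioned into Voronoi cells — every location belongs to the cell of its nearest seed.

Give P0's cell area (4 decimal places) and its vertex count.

Area of P0's cell: 337.8674 (3 vertices)

1. box [0,60]×[0,69]: [(0, 0) (60, 0) (60, 69) (0, 69)]
2. ⊥bis P0·P1 via (7.095,45.26): [(0, 18.7929) (13.4589, 69) (0, 69)]  |A|=337.8674
3. ⊥bis P0·P2 via (26.23,50.04): [(0, 18.7929) (13.4589, 69) (0, 69)]  |A|=337.8674
4. canonical 3-gon: [(0, 18.7929) (13.4589, 69) (0, 69)]
5. shoelace: 337.8674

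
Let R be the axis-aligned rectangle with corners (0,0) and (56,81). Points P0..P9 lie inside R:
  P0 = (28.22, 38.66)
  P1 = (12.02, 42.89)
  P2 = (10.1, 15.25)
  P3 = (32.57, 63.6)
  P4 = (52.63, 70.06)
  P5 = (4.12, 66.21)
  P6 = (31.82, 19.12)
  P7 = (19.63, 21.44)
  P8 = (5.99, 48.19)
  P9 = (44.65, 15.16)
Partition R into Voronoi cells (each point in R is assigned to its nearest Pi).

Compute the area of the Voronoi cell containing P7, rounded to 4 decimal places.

Area of P7's cell: 262.3426

1. box [0,56]×[0,81]: [(0, 0) (56, 0) (56, 81) (0, 81)]
2. ⊥bis P7·P0 via (23.925,30.05): [(0, 41.9847) (0, 0) (56, 0) (56, 14.0498)]  |A|=1568.965
3. ⊥bis P7·P1 via (15.825,32.165): [(18.0808, 32.9653) (0, 26.5506) (0, 0) (56, 0) (56, 14.0498)]  |A|=1429.4347
4. ⊥bis P7·P2 via (14.865,18.345): [(18.0808, 32.9653) (7.7494, 29.3) (26.7806, 0) (56, 0) (56, 14.0498)]  |A|=934.2233
5. ⊥bis P7·P3 via (26.1,42.52): [(18.0808, 32.9653) (7.7494, 29.3) (26.7806, 0) (56, 0) (56, 14.0498)]  |A|=934.2233
6. ⊥bis P7·P4 via (36.13,45.75): [(18.0808, 32.9653) (7.7494, 29.3) (26.7806, 0) (56, 0) (56, 14.0498)]  |A|=934.2233
7. ⊥bis P7·P5 via (11.875,43.825): [(18.0808, 32.9653) (7.7494, 29.3) (26.7806, 0) (56, 0) (56, 14.0498)]  |A|=934.2233
8. ⊥bis P7·P6 via (25.725,20.28): [(27.2671, 28.3828) (18.0808, 32.9653) (7.7494, 29.3) (22.9792, 5.8526)]  |A|=262.3426
9. ⊥bis P7·P8 via (12.81,34.815): [(27.2671, 28.3828) (18.0808, 32.9653) (7.7494, 29.3) (22.9792, 5.8526)]  |A|=262.3426
10. ⊥bis P7·P9 via (32.14,18.3): [(27.2671, 28.3828) (18.0808, 32.9653) (7.7494, 29.3) (22.9792, 5.8526)]  |A|=262.3426
11. canonical 4-gon: [(27.2671, 28.3828) (18.0808, 32.9653) (7.7494, 29.3) (22.9792, 5.8526)]
12. shoelace: 262.3426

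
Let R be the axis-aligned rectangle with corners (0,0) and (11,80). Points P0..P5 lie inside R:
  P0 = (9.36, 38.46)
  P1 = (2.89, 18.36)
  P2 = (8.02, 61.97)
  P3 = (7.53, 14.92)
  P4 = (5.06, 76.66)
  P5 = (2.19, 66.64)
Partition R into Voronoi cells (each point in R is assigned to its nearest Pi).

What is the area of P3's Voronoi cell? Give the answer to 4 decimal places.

1. box [0,11]×[0,80]: [(0, 0) (11, 0) (11, 80) (0, 80)]
2. ⊥bis P3·P0 via (8.445,26.69): [(0, 27.3465) (0, 0) (11, 0) (11, 26.4914)]  |A|=296.1084
3. ⊥bis P3·P1 via (5.21,16.64): [(0, 9.6126) (0, 0) (11, 0) (11, 24.4498)]  |A|=187.3428
4. ⊥bis P3·P2 via (7.775,38.445): [(0, 9.6126) (0, 0) (11, 0) (11, 24.4498)]  |A|=187.3428
5. ⊥bis P3·P4 via (6.295,45.79): [(0, 9.6126) (0, 0) (11, 0) (11, 24.4498)]  |A|=187.3428
6. ⊥bis P3·P5 via (4.86,40.78): [(0, 9.6126) (0, 0) (11, 0) (11, 24.4498)]  |A|=187.3428
7. canonical 4-gon: [(0, 9.6126) (0, 0) (11, 0) (11, 24.4498)]
8. shoelace: 187.3428

Area of P3's cell: 187.3428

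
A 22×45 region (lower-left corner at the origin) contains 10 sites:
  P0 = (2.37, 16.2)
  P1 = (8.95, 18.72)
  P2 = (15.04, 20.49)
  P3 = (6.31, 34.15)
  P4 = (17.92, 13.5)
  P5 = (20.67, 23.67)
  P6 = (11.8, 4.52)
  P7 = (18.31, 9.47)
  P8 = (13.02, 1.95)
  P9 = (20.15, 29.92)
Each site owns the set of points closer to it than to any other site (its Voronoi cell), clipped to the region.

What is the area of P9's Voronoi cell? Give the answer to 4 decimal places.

1. box [0,22]×[0,45]: [(0, 0) (22, 0) (22, 45) (0, 45)]
2. ⊥bis P9·P0 via (11.26,23.06): [(0, 37.652) (22, 9.1418) (22, 45) (0, 45)]  |A|=475.2673
3. ⊥bis P9·P1 via (14.55,24.32): [(0, 38.87) (22, 16.87) (22, 45) (0, 45)]  |A|=376.86
4. ⊥bis P9·P2 via (17.595,25.205): [(0, 38.87) (9.0163, 29.8537) (22, 22.818) (22, 45) (0, 45)]  |A|=338.2466
5. ⊥bis P9·P3 via (13.23,32.035): [(12.0593, 28.2047) (22, 22.818) (22, 45) (17.1926, 45)]  |A|=150.6232
6. ⊥bis P9·P4 via (19.035,21.71): [(12.0593, 28.2047) (22, 22.818) (22, 45) (17.1926, 45)]  |A|=150.6232
7. ⊥bis P9·P5 via (20.41,26.795): [(12.0593, 28.2047) (15.426, 26.3803) (22, 26.9273) (22, 45) (17.1926, 45)]  |A|=137.116
8. ⊥bis P9·P6 via (15.975,17.22): [(12.0593, 28.2047) (15.426, 26.3803) (22, 26.9273) (22, 45) (17.1926, 45)]  |A|=137.116
9. ⊥bis P9·P7 via (19.23,19.695): [(12.0593, 28.2047) (15.426, 26.3803) (22, 26.9273) (22, 45) (17.1926, 45)]  |A|=137.116
10. ⊥bis P9·P8 via (16.585,15.935): [(12.0593, 28.2047) (15.426, 26.3803) (22, 26.9273) (22, 45) (17.1926, 45)]  |A|=137.116
11. canonical 5-gon: [(12.0593, 28.2047) (15.426, 26.3803) (22, 26.9273) (22, 45) (17.1926, 45)]
12. shoelace: 137.116

Area of P9's cell: 137.1160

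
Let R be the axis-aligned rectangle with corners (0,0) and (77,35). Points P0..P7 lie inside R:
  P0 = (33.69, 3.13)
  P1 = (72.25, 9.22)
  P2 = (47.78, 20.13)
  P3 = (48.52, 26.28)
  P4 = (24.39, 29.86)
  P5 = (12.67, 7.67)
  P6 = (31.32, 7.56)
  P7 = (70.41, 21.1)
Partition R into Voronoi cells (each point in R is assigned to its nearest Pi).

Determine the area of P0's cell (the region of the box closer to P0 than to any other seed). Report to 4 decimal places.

Area of P0's cell: 168.7833

1. box [0,77]×[0,35]: [(0, 0) (77, 0) (77, 35) (0, 35)]
2. ⊥bis P0·P1 via (52.97,6.175): [(0, 0) (53.9453, 0) (48.4175, 35) (0, 35)]  |A|=1791.3482
3. ⊥bis P0·P2 via (40.735,11.63): [(0, 0) (53.9453, 0) (53.8215, 0.7836) (12.5384, 35) (0, 35)]  |A|=1177.5216
4. ⊥bis P0·P3 via (41.105,14.705): [(0, 0) (53.9453, 0) (53.8215, 0.7836) (23.1383, 26.2145) (9.424, 35) (0, 35)]  |A|=1163.8408
5. ⊥bis P0·P4 via (29.04,16.495): [(0, 6.3913) (0, 0) (53.9453, 0) (53.8215, 0.7836) (33.1429, 17.9225)]  |A|=596.3714
6. ⊥bis P0·P5 via (23.18,5.4): [(25.2949, 15.192) (22.0137, 0) (53.9453, 0) (53.8215, 0.7836) (33.1429, 17.9225)]  |A|=348.3218
7. ⊥bis P0·P6 via (32.505,5.345): [(22.5141, 0) (53.9453, 0) (53.8215, 0.7836) (42.115, 10.4862)]  |A|=168.7833
8. ⊥bis P0·P7 via (52.05,12.115): [(22.5141, 0) (53.9453, 0) (53.8215, 0.7836) (42.115, 10.4862)]  |A|=168.7833
9. canonical 4-gon: [(22.5141, 0) (53.9453, 0) (53.8215, 0.7836) (42.115, 10.4862)]
10. shoelace: 168.7833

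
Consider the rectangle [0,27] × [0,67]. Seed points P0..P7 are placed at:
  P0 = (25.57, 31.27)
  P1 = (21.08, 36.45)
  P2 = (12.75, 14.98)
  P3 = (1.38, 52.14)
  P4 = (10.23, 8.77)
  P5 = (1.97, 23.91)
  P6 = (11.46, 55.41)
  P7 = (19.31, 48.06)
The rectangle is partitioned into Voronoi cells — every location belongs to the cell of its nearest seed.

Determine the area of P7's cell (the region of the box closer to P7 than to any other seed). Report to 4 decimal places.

1. box [0,27]×[0,67]: [(0, 0) (27, 0) (27, 67) (0, 67)]
2. ⊥bis P7·P0 via (22.44,39.665): [(0, 31.2984) (27, 41.3652) (27, 67) (0, 67)]  |A|=828.0414
3. ⊥bis P7·P1 via (20.195,42.255): [(0, 39.1762) (27, 43.2925) (27, 67) (0, 67)]  |A|=695.6735
4. ⊥bis P7·P2 via (16.03,31.52): [(0, 39.1762) (27, 43.2925) (27, 67) (0, 67)]  |A|=695.6735
5. ⊥bis P7·P3 via (10.345,50.1): [(8.1417, 40.4174) (27, 43.2925) (27, 67) (14.1906, 67)]  |A|=393.795
6. ⊥bis P7·P4 via (14.77,28.415): [(8.1417, 40.4174) (27, 43.2925) (27, 67) (14.1906, 67)]  |A|=393.795
7. ⊥bis P7·P5 via (10.64,35.985): [(8.1417, 40.4174) (27, 43.2925) (27, 67) (14.1906, 67)]  |A|=393.795
8. ⊥bis P7·P6 via (15.385,51.735): [(9.2184, 45.1489) (8.1417, 40.4174) (27, 43.2925) (27, 64.1401)]  |A|=228.4187
9. canonical 4-gon: [(9.2184, 45.1489) (8.1417, 40.4174) (27, 43.2925) (27, 64.1401)]
10. shoelace: 228.4187

Area of P7's cell: 228.4187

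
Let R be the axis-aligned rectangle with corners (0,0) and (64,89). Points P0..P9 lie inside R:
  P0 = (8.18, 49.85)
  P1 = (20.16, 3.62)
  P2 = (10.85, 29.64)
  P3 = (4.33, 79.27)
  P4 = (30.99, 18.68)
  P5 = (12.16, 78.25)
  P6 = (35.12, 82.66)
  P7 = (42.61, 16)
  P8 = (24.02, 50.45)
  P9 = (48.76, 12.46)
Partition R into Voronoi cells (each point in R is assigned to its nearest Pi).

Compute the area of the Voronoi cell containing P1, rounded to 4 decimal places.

1. box [0,64]×[0,89]: [(0, 0) (64, 0) (64, 89) (0, 89)]
2. ⊥bis P1·P0 via (14.17,26.735): [(0, 23.063) (0, 0) (64, 0) (64, 39.6479)]  |A|=2006.7488
3. ⊥bis P1·P2 via (15.505,16.63): [(0, 11.0823) (0, 0) (64, 0) (64, 33.9816)]  |A|=1442.0441
4. ⊥bis P1·P3 via (12.245,41.445): [(0, 11.0823) (0, 0) (64, 0) (64, 33.9816)]  |A|=1442.0441
5. ⊥bis P1·P4 via (25.575,11.15): [(17.1407, 17.2153) (0, 11.0823) (0, 0) (41.08, 0)]  |A|=448.5809
6. ⊥bis P1·P5 via (16.16,40.935): [(17.1407, 17.2153) (0, 11.0823) (0, 0) (41.08, 0)]  |A|=448.5809
7. ⊥bis P1·P6 via (27.64,43.14): [(17.1407, 17.2153) (0, 11.0823) (0, 0) (41.08, 0)]  |A|=448.5809
8. ⊥bis P1·P7 via (31.385,9.81): [(33.9786, 5.1068) (17.1407, 17.2153) (0, 11.0823) (0, 0) (36.7947, 0)]  |A|=437.6388
9. ⊥bis P1·P8 via (22.09,27.035): [(33.9786, 5.1068) (17.1407, 17.2153) (0, 11.0823) (0, 0) (36.7947, 0)]  |A|=437.6388
10. ⊥bis P1·P9 via (34.46,8.04): [(33.9786, 5.1068) (17.1407, 17.2153) (0, 11.0823) (0, 0) (36.7947, 0)]  |A|=437.6388
11. canonical 5-gon: [(33.9786, 5.1068) (17.1407, 17.2153) (0, 11.0823) (0, 0) (36.7947, 0)]
12. shoelace: 437.6388

Area of P1's cell: 437.6388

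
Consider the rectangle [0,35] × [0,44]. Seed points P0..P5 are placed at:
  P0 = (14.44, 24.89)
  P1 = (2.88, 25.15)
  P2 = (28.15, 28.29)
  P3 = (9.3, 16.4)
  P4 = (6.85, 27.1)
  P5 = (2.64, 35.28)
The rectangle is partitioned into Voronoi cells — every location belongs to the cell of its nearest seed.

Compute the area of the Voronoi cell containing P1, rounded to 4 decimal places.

Area of P1's cell: 61.8320

1. box [0,35]×[0,44]: [(0, 0) (35, 0) (35, 44) (0, 44)]
2. ⊥bis P1·P0 via (8.66,25.02): [(0, 0) (8.0973, 0) (9.0869, 44) (0, 44)]  |A|=378.0513
3. ⊥bis P1·P2 via (15.515,26.72): [(0, 0) (8.0973, 0) (9.0869, 44) (0, 44)]  |A|=378.0513
4. ⊥bis P1·P3 via (6.09,20.775): [(0, 16.3067) (8.606, 22.6211) (9.0869, 44) (0, 44)]  |A|=216.299
5. ⊥bis P1·P4 via (4.865,26.125): [(0, 36.0296) (0, 16.3067) (7.1212, 21.5316)]  |A|=70.2256
6. ⊥bis P1·P5 via (2.76,30.215): [(2.855, 30.2172) (0, 30.1496) (0, 16.3067) (7.1212, 21.5316)]  |A|=61.832
7. canonical 4-gon: [(2.855, 30.2172) (0, 30.1496) (0, 16.3067) (7.1212, 21.5316)]
8. shoelace: 61.832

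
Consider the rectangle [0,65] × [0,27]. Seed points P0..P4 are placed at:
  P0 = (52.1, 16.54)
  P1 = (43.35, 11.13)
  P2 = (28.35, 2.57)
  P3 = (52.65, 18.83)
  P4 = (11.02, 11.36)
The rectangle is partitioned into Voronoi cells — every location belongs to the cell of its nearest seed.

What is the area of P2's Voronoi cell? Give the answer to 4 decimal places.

Area of P2's cell: 258.5081

1. box [0,65]×[0,27]: [(0, 0) (65, 0) (65, 27) (0, 27)]
2. ⊥bis P2·P0 via (40.225,9.555): [(0, 0) (45.8454, 0) (29.9637, 27) (0, 27)]  |A|=1023.4218
3. ⊥bis P2·P1 via (35.85,6.85): [(0, 0) (39.7591, 0) (24.3511, 27) (0, 27)]  |A|=865.4868
4. ⊥bis P2·P3 via (40.5,10.7): [(0, 0) (39.7591, 0) (24.3511, 27) (0, 27)]  |A|=865.4868
5. ⊥bis P2·P4 via (19.685,6.965): [(16.1523, 0) (39.7591, 0) (27.2608, 21.9012)]  |A|=258.5081
6. canonical 3-gon: [(16.1523, 0) (39.7591, 0) (27.2608, 21.9012)]
7. shoelace: 258.5081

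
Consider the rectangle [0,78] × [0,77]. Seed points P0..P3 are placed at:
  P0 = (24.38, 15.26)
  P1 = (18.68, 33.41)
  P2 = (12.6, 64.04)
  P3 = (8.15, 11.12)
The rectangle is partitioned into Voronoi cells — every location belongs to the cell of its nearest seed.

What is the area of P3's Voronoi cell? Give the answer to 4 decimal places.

Area of P3's cell: 416.2566

1. box [0,78]×[0,77]: [(0, 0) (78, 0) (78, 77) (0, 77)]
2. ⊥bis P3·P0 via (16.265,13.19): [(0, 76.9535) (0, 0) (19.6295, 0)]  |A|=755.2813
3. ⊥bis P3·P1 via (13.415,22.265): [(14.0234, 21.9776) (0, 28.6024) (0, 0) (19.6295, 0)]  |A|=416.2566
4. ⊥bis P3·P2 via (10.375,37.58): [(14.0234, 21.9776) (0, 28.6024) (0, 0) (19.6295, 0)]  |A|=416.2566
5. canonical 4-gon: [(14.0234, 21.9776) (0, 28.6024) (0, 0) (19.6295, 0)]
6. shoelace: 416.2566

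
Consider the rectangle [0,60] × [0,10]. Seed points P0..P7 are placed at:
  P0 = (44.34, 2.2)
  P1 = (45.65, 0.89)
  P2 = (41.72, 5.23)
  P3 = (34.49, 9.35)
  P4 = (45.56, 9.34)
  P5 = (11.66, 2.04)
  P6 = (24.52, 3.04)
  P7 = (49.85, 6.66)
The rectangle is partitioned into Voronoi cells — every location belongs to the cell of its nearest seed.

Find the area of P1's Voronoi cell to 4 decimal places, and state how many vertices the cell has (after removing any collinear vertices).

1. box [0,60]×[0,10]: [(0, 0) (60, 0) (60, 10) (0, 10)]
2. ⊥bis P1·P0 via (44.995,1.545): [(43.45, 0) (60, 0) (60, 10) (53.45, 10)]  |A|=115.5
3. ⊥bis P1·P2 via (43.685,3.06): [(43.45, 0) (60, 0) (60, 10) (53.45, 10)]  |A|=115.5
4. ⊥bis P1·P3 via (40.07,5.12): [(43.45, 0) (60, 0) (60, 10) (53.45, 10)]  |A|=115.5
5. ⊥bis P1·P4 via (45.605,5.115): [(48.5969, 5.1469) (43.45, 0) (60, 0) (60, 5.2683)]  |A|=72.628
6. ⊥bis P1·P5 via (28.655,1.465): [(48.5969, 5.1469) (43.45, 0) (60, 0) (60, 5.2683)]  |A|=72.628
7. ⊥bis P1·P6 via (35.085,1.965): [(48.5969, 5.1469) (43.45, 0) (60, 0) (60, 5.2683)]  |A|=72.628
8. ⊥bis P1·P7 via (47.75,3.775): [(47.4462, 3.9962) (43.45, 0) (52.9361, 0)]  |A|=18.9541
9. canonical 3-gon: [(47.4462, 3.9962) (43.45, 0) (52.9361, 0)]
10. shoelace: 18.9541

Area of P1's cell: 18.9541 (3 vertices)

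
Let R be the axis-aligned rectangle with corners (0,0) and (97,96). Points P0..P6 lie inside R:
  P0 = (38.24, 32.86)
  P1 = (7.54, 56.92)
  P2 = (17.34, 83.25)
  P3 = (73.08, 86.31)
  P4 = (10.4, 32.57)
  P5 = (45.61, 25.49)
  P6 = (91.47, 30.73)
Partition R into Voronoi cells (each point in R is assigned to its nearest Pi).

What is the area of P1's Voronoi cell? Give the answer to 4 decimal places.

Area of P1's cell: 718.6028

1. box [0,97]×[0,96]: [(0, 0) (97, 0) (97, 96) (0, 96)]
2. ⊥bis P1·P0 via (22.89,44.89): [(0, 15.6829) (62.9456, 96) (0, 96)]  |A|=2527.8038
3. ⊥bis P1·P2 via (12.44,70.085): [(0, 74.7152) (0, 15.6829) (35.8167, 61.3842)]  |A|=1057.1713
4. ⊥bis P1·P3 via (40.31,71.615): [(0, 74.7152) (0, 15.6829) (35.8167, 61.3842)]  |A|=1057.1713
5. ⊥bis P1·P4 via (8.97,44.745): [(0, 74.7152) (0, 43.6914) (24.1761, 46.531) (35.8167, 61.3842)]  |A|=718.6028
6. ⊥bis P1·P5 via (26.575,41.205): [(0, 74.7152) (0, 43.6914) (24.1761, 46.531) (35.8167, 61.3842)]  |A|=718.6028
7. ⊥bis P1·P6 via (49.505,43.825): [(0, 74.7152) (0, 43.6914) (24.1761, 46.531) (35.8167, 61.3842)]  |A|=718.6028
8. canonical 4-gon: [(0, 74.7152) (0, 43.6914) (24.1761, 46.531) (35.8167, 61.3842)]
9. shoelace: 718.6028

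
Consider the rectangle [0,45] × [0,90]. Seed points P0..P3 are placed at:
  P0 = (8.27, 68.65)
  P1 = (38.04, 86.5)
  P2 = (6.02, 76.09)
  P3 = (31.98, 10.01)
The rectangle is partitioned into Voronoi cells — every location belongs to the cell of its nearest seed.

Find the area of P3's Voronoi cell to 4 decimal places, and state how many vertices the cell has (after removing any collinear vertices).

Area of P3's cell: 1809.2344 (5 vertices)

1. box [0,45]×[0,90]: [(0, 0) (45, 0) (45, 90) (0, 90)]
2. ⊥bis P3·P0 via (20.125,39.33): [(0, 31.1928) (0, 0) (45, 0) (45, 49.3877)]  |A|=1813.0629
3. ⊥bis P3·P1 via (35.01,48.255): [(41.0207, 47.7788) (0, 31.1928) (0, 0) (45, 0) (45, 47.4635)]  |A|=1809.2344
4. ⊥bis P3·P2 via (19,43.05): [(41.0207, 47.7788) (0, 31.1928) (0, 0) (45, 0) (45, 47.4635)]  |A|=1809.2344
5. canonical 5-gon: [(41.0207, 47.7788) (0, 31.1928) (0, 0) (45, 0) (45, 47.4635)]
6. shoelace: 1809.2344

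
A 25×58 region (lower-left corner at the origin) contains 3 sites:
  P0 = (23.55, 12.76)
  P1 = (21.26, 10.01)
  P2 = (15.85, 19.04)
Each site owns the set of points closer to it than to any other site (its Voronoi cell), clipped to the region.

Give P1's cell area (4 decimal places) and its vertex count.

Area of P1's cell: 243.1200 (5 vertices)

1. box [0,25]×[0,58]: [(0, 0) (25, 0) (25, 58) (0, 58)]
2. ⊥bis P1·P0 via (22.405,11.385): [(0, 30.0423) (0, 0) (25, 0) (25, 9.2241)]  |A|=490.8291
3. ⊥bis P1·P2 via (18.555,14.525): [(18.6011, 14.5526) (0, 3.4084) (0, 0) (25, 0) (25, 9.2241)]  |A|=243.12
4. canonical 5-gon: [(18.6011, 14.5526) (0, 3.4084) (0, 0) (25, 0) (25, 9.2241)]
5. shoelace: 243.12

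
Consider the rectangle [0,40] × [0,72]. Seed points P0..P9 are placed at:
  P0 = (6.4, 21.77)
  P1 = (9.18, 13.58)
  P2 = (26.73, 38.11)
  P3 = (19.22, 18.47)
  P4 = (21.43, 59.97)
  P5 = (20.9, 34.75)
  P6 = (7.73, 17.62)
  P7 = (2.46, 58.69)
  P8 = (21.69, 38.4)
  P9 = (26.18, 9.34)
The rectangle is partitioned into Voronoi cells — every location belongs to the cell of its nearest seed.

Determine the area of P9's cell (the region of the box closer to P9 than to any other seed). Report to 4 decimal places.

Area of P9's cell: 422.4979

1. box [0,40]×[0,72]: [(0, 0) (40, 0) (40, 72) (0, 72)]
2. ⊥bis P9·P0 via (16.29,15.555): [(6.515, 0) (40, 0) (40, 53.285)]  |A|=892.1228
3. ⊥bis P9·P1 via (17.68,11.46): [(20.2882, 21.9174) (14.8217, 0) (40, 0) (40, 53.285)]  |A|=801.0924
4. ⊥bis P9·P2 via (26.455,23.725): [(21.4839, 23.82) (20.2882, 21.9174) (14.8217, 0) (40, 0) (40, 23.4661)]  |A|=525.0265
5. ⊥bis P9·P3 via (22.7,13.905): [(35.3584, 23.5548) (17.2544, 9.7537) (14.8217, 0) (40, 0) (40, 23.4661)]  |A|=422.4979
6. ⊥bis P9·P4 via (23.805,34.655): [(35.3584, 23.5548) (17.2544, 9.7537) (14.8217, 0) (40, 0) (40, 23.4661)]  |A|=422.4979
7. ⊥bis P9·P5 via (23.54,22.045): [(35.3584, 23.5548) (17.2544, 9.7537) (14.8217, 0) (40, 0) (40, 23.4661)]  |A|=422.4979
8. ⊥bis P9·P6 via (16.955,13.48): [(35.3584, 23.5548) (17.2544, 9.7537) (14.8217, 0) (40, 0) (40, 23.4661)]  |A|=422.4979
9. ⊥bis P9·P7 via (14.32,34.015): [(35.3584, 23.5548) (17.2544, 9.7537) (14.8217, 0) (40, 0) (40, 23.4661)]  |A|=422.4979
10. ⊥bis P9·P8 via (23.935,23.87): [(35.3584, 23.5548) (17.2544, 9.7537) (14.8217, 0) (40, 0) (40, 23.4661)]  |A|=422.4979
11. canonical 5-gon: [(35.3584, 23.5548) (17.2544, 9.7537) (14.8217, 0) (40, 0) (40, 23.4661)]
12. shoelace: 422.4979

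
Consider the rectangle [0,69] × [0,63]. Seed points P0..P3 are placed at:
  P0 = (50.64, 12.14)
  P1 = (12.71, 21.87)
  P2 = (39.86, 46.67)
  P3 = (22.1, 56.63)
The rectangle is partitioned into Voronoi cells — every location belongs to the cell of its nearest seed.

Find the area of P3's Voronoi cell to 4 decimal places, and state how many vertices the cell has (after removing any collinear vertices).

1. box [0,69]×[0,63]: [(0, 0) (69, 0) (69, 63) (0, 63)]
2. ⊥bis P3·P0 via (36.37,34.385): [(0, 11.0539) (69, 55.3169) (69, 63) (0, 63)]  |A|=2057.2068
3. ⊥bis P3·P1 via (17.405,39.25): [(0, 43.9518) (36.0868, 34.2033) (69, 55.3169) (69, 63) (0, 63)]  |A|=1463.6179
4. ⊥bis P3·P2 via (30.98,51.65): [(0, 43.9518) (23.1549, 37.6967) (37.3452, 63) (0, 63)]  |A|=693.0074
5. canonical 4-gon: [(0, 43.9518) (23.1549, 37.6967) (37.3452, 63) (0, 63)]
6. shoelace: 693.0074

Area of P3's cell: 693.0074 (4 vertices)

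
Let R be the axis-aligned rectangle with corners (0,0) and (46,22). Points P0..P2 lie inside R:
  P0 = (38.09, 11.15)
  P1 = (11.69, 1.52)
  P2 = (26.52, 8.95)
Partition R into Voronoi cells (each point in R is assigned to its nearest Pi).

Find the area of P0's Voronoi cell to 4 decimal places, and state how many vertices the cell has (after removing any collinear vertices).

1. box [0,46]×[0,22]: [(0, 0) (46, 0) (46, 22) (0, 22)]
2. ⊥bis P0·P1 via (24.89,6.335): [(27.2008, 0) (46, 0) (46, 22) (19.1758, 22)]  |A|=501.8566
3. ⊥bis P0·P2 via (32.305,10.05): [(34.216, 0) (46, 0) (46, 22) (30.0327, 22)]  |A|=305.2641
4. canonical 4-gon: [(34.216, 0) (46, 0) (46, 22) (30.0327, 22)]
5. shoelace: 305.2641

Area of P0's cell: 305.2641 (4 vertices)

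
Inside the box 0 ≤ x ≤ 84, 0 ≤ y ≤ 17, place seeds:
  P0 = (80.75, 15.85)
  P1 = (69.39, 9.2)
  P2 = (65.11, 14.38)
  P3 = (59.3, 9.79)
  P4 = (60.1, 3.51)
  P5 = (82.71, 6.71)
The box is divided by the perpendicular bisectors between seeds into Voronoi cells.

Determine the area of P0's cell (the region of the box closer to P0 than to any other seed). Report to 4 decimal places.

Area of P0's cell: 59.1930

1. box [0,84]×[0,17]: [(0, 0) (84, 0) (84, 17) (0, 17)]
2. ⊥bis P0·P1 via (75.07,12.525): [(82.402, 0) (84, 0) (84, 17) (72.4504, 17)]  |A|=111.7549
3. ⊥bis P0·P2 via (72.93,15.115): [(72.8107, 16.3845) (82.402, 0) (84, 0) (84, 17) (72.7528, 17)]  |A|=111.6618
4. ⊥bis P0·P3 via (70.025,12.82): [(72.8107, 16.3845) (82.402, 0) (84, 0) (84, 17) (72.7528, 17)]  |A|=111.6618
5. ⊥bis P0·P4 via (70.425,9.68): [(72.8107, 16.3845) (82.402, 0) (84, 0) (84, 17) (72.7528, 17)]  |A|=111.6618
6. ⊥bis P0·P5 via (81.73,11.28): [(72.8107, 16.3845) (76.4603, 10.15) (84, 11.7668) (84, 17) (72.7528, 17)]  |A|=59.193
7. canonical 5-gon: [(72.8107, 16.3845) (76.4603, 10.15) (84, 11.7668) (84, 17) (72.7528, 17)]
8. shoelace: 59.193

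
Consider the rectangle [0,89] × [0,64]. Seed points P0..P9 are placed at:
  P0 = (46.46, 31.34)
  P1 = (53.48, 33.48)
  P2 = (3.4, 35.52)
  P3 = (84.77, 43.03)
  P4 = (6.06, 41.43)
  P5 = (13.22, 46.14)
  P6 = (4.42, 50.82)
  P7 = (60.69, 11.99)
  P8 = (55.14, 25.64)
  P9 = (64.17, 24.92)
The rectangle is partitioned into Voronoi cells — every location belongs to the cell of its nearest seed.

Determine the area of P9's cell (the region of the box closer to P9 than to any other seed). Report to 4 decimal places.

1. box [0,89]×[0,64]: [(0, 0) (89, 0) (89, 64) (0, 64)]
2. ⊥bis P9·P0 via (55.315,28.13): [(45.1177, 0) (89, 0) (89, 64) (68.3181, 64)]  |A|=2066.0543
3. ⊥bis P9·P1 via (58.825,29.2): [(53.1203, 22.0758) (45.1177, 0) (89, 0) (89, 64) (86.691, 64)]  |A|=1680.9194
4. ⊥bis P9·P2 via (33.785,30.22): [(53.1203, 22.0758) (45.1177, 0) (89, 0) (89, 64) (86.691, 64)]  |A|=1680.9194
5. ⊥bis P9·P3 via (74.47,33.975): [(68.2835, 41.0121) (53.1203, 22.0758) (45.1177, 0) (89, 0) (89, 17.4472)]  |A|=1172.1753
6. ⊥bis P9·P4 via (35.115,33.175): [(68.2835, 41.0121) (53.1203, 22.0758) (45.1177, 0) (89, 0) (89, 17.4472)]  |A|=1172.1753
7. ⊥bis P9·P5 via (38.695,35.53): [(68.2835, 41.0121) (53.1203, 22.0758) (45.1177, 0) (89, 0) (89, 17.4472)]  |A|=1172.1753
8. ⊥bis P9·P6 via (34.295,37.87): [(68.2835, 41.0121) (53.1203, 22.0758) (45.1177, 0) (89, 0) (89, 17.4472)]  |A|=1172.1753
9. ⊥bis P9·P7 via (62.43,18.455): [(68.2835, 41.0121) (53.1203, 22.0758) (52.752, 21.0598) (89, 11.3039) (89, 17.4472)]  |A|=505.2277
10. ⊥bis P9·P8 via (59.655,25.28): [(68.2835, 41.0121) (60.0939, 30.7847) (59.1805, 19.3296) (89, 11.3039) (89, 17.4472)]  |A|=465.6788
11. canonical 5-gon: [(68.2835, 41.0121) (60.0939, 30.7847) (59.1805, 19.3296) (89, 11.3039) (89, 17.4472)]
12. shoelace: 465.6788

Area of P9's cell: 465.6788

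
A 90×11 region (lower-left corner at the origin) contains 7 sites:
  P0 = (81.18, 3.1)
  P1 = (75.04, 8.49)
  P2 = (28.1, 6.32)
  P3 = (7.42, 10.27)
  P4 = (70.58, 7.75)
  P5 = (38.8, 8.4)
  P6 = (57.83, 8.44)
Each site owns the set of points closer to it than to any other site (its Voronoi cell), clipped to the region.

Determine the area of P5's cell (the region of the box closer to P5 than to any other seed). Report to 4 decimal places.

1. box [0,90]×[0,11]: [(0, 0) (90, 0) (90, 11) (0, 11)]
2. ⊥bis P5·P0 via (59.99,5.75): [(0, 0) (59.2709, 0) (60.6466, 11) (0, 11)]  |A|=659.5461
3. ⊥bis P5·P1 via (56.92,8.445): [(0, 0) (56.941, 0) (56.9137, 11) (0, 11)]  |A|=626.2005
4. ⊥bis P5·P2 via (33.45,7.36): [(34.8807, 0) (56.941, 0) (56.9137, 11) (32.7424, 11)]  |A|=254.2732
5. ⊥bis P5·P3 via (23.11,9.335): [(34.8807, 0) (56.941, 0) (56.9137, 11) (32.7424, 11)]  |A|=254.2732
6. ⊥bis P5·P4 via (54.69,8.075): [(34.8807, 0) (54.5248, 0) (54.7498, 11) (32.7424, 11)]  |A|=229.0834
7. ⊥bis P5·P6 via (48.315,8.42): [(34.8807, 0) (48.3327, 0) (48.3096, 11) (32.7424, 11)]  |A|=159.6052
8. canonical 4-gon: [(34.8807, 0) (48.3327, 0) (48.3096, 11) (32.7424, 11)]
9. shoelace: 159.6052

Area of P5's cell: 159.6052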